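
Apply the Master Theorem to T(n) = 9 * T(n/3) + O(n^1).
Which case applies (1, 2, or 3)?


The Master Theorem: T(n) = a*T(n/b) + O(n^c)
  a = 9, b = 3, c = 1
log_b(a) = log_3(9) = 2
Compare b^c with a: 3^1 = 3 < 9, so c < log_b(a).
Since c < log_b(a), Case 1 applies.
T(n) = O(n^(log_3 9)) = O(n^2)
Master Theorem case = 1


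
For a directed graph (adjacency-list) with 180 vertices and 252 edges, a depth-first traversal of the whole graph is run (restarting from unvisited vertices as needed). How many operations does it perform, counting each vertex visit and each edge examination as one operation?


A full DFS traversal visits each vertex once and examines each edge once.
V = 180
E = 252
Sum = 180 + 252 = 432


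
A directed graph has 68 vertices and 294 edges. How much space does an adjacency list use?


Adjacency list: one list head per vertex + one entry per edge
Vertex heads: 68
Edge entries: 294
Total = 68 + 294 = 362


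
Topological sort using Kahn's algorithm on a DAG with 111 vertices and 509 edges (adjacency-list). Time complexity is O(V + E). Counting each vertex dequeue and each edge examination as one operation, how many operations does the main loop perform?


Kahn's algorithm:
  1. Compute in-degrees: O(V + E)
  2. Process queue: each vertex dequeued once (O(V))
     each edge examined once (O(E))
Total = V + E = 111 + 509 = 620


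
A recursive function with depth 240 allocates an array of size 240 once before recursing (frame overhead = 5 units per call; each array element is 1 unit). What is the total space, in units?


Array allocation: 240 units (allocated once)
Stack frames: 240 deep * 5 per frame = 1200 units
Total = 240 + 1200 = 1440


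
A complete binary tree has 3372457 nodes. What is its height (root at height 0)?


In a complete binary tree, level k holds nodes 2^k .. 2^(k+1)-1 (1-indexed).
Height = floor(log2(n)) = floor(log2(3372457)) = 21
Check: 2^21 = 2097152 <= 3372457 < 4194304 = 2^22


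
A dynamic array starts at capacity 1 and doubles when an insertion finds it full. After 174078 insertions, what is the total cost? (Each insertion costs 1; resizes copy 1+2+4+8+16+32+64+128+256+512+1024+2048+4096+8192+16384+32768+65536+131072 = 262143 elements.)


Insertion cost: 174078 (one per element)
Resizes occur just before inserting elements 2, 3, 5, 9, ...
Elements copied at each resize: 1 + 2 + 4 + 8 + 16 + 32 + 64 + 128 + 256 + 512 + 1024 + 2048 + 4096 + 8192 + 16384 + 32768 + 65536 + 131072
Sum of copies = 262143 (geometric series: 2^k - 1)
Total = 174078 + 262143 = 436221


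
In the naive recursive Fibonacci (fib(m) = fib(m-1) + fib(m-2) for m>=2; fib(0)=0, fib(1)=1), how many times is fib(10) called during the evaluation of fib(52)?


Let N(m) = number of times fib(m) is called while evaluating fib(52).
N(52) = 1 (the initial call).
N(51) = 1 (only fib(52) calls it).
For 1 <= m <= 50: fib(m) is called by fib(m+1) and fib(m+2), so
  N(m) = N(m+1) + N(m+2).
fib(0) is called only by fib(2), so N(0) = N(2).
Walk down from m=52:
  N(52)=1, N(51)=1, N(50)=2, N(49)=3, N(48)=5, N(47)=8, N(46)=13, N(45)=21, N(44)=34, N(43)=55, N(42)=89, N(41)=144, N(40)=233, N(39)=377, N(38)=610, N(37)=987, N(36)=1597, N(35)=2584, N(34)=4181, N(33)=6765, N(32)=10946, N(31)=17711, N(30)=28657, N(29)=46368, N(28)=75025, N(27)=121393, N(26)=196418, N(25)=317811, N(24)=514229, N(23)=832040, N(22)=1346269, N(21)=2178309, N(20)=3524578, N(19)=5702887, N(18)=9227465, N(17)=14930352, N(16)=24157817, N(15)=39088169, N(14)=63245986, N(13)=102334155, N(12)=165580141, N(11)=267914296, N(10)=433494437
N(10) = 433494437


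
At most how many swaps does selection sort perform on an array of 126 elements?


Each of the 125 passes places one element in its final position.
Pass 1: swap minimum into position 0
Pass 2: swap minimum of remaining into position 1
...
Pass 125: last two elements, one swap
Maximum swaps = 126 - 1 = 125


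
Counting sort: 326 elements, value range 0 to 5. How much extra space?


n = 326 (output array)
k = 6 (count array for 6 distinct values)
Extra space = 326 + 6 = 332


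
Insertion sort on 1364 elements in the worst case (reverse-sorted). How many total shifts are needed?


In the worst case (reverse-sorted), each element shifts past all previous:
  Element 1: 1 shifts
  Element 2: 2 shifts
  Element 3: 3 shifts
  Element 4: 4 shifts
  Element 5: 5 shifts
  ...
  Element 1363: 1363 shifts
Total = 1 + 2 + ... + 1363
= 1364*(1364-1)/2 = 929566


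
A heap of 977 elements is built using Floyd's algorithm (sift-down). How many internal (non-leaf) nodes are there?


Leaf nodes occupy roughly half the array.
Sift-down is called for each internal node, starting from the last one.
Internal nodes = floor(n/2) = floor(977/2) = 488


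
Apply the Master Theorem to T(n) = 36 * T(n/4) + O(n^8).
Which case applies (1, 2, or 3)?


The Master Theorem: T(n) = a*T(n/b) + O(n^c)
  a = 36, b = 4, c = 8
log_b(a) = log_4(36) ~ 2.585
Compare b^c with a: 4^8 = 65536 > 36, so c > log_b(a).
Since c > log_b(a), Case 3 applies.
T(n) = O(n^8)
Master Theorem case = 3


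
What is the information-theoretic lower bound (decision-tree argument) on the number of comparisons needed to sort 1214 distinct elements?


A binary decision tree of height h has at most 2^h leaves and needs at least n! of them, so h >= ceil(log2(n!)).
1214! is far too large to multiply out, so use Stirling's series:
  ln(n!) ~ n ln n - n + (1/2) ln(2 pi n) + 1/(12n)  (error below 1/(360 n^3), negligible here)
  ln(1214) = 7.1016760
  n ln n = 1214 * 7.1016760 = 8621.4347
  (1/2) ln(2 pi * 1214) = (1/2) ln(7627.7870) = 4.4698
  1/(12*1214) = 0.0001
  ln(1214!) ~ 8621.4347 - 1214 + 4.4698 + 0.0001 = 7411.9046
Convert to base 2: log2(1214!) = 7411.9046 / ln 2 = 7411.9046 / 0.69314718 = 10693.1180
ceil(10693.1180) = 10694


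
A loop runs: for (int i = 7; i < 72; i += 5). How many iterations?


Loop starts at i = 7, increments by 5, stops when i >= 72.
Number of iterations = ceil((72 - 7) / 5)
= ceil(65 / 5)
= 13


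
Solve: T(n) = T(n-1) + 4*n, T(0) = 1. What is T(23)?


Expanding the recurrence:
T(23) = T(22) + 4*23
       = T(21) + 4*22 + 4*23
       ...
       = T(0) + 4*(1 + 2 + ... + 23)
       = 1 + 4 * 23*24/2
       = 1 + 4 * 276
       = 1 + 1104 = 1105


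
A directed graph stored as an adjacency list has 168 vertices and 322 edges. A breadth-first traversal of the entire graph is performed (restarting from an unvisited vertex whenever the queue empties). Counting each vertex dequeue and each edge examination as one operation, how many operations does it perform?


A full BFS traversal dequeues each vertex once and examines each edge once.
Vertex visits: 168
Edge visits: 322
V + E = 168 + 322 = 490


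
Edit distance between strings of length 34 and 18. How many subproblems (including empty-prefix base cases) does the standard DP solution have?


The table includes base cases (empty prefixes).
Rows: (m+1) = 35
Columns: (n+1) = 19
Total = 35 * 19 = 665


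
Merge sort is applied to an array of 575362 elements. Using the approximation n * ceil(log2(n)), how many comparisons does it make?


Merge sort divides the array into halves recursively.
Number of levels = ceil(log2(575362)) = 20
At each level, approximately n = 575362 comparisons are needed for merging.
Total comparisons ~ n * ceil(log2(n)) = 575362 * 20 = 11507240


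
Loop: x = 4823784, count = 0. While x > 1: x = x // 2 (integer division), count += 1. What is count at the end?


The variable x halves each step:
x = 4823784 -> 2411892 -> 1205946 -> 602973 -> 301486 -> 150743 -> 75371 -> 37685 -> 18842 -> 9421 -> 4710 -> 2355 -> 1177 -> 588 -> 294 -> 147 -> 73 -> 36 -> 18 -> 9 -> 4 -> 2 -> 1
Number of halvings = floor(log2(4823784)) = 22


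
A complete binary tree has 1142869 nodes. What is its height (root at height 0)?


In a complete binary tree, level k holds nodes 2^k .. 2^(k+1)-1 (1-indexed).
Height = floor(log2(n)) = floor(log2(1142869)) = 20
Check: 2^20 = 1048576 <= 1142869 < 2097152 = 2^21


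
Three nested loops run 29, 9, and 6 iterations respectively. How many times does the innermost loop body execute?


Loop 1 (outermost): 29 iterations
Loop 2 (middle): 9 iterations per outer
Loop 3 (innermost): 6 iterations per middle
Total = 29 * 9 * 6 = 1566


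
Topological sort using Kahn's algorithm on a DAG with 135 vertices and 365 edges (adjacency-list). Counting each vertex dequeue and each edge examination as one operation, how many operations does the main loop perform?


Kahn's algorithm:
  1. Compute in-degrees: O(V + E)
  2. Process queue: each vertex dequeued once (O(V))
     each edge examined once (O(E))
Total = V + E = 135 + 365 = 500


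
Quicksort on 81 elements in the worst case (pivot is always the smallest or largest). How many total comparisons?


In the worst case, each partition step picks the worst pivot:
  Partition 1: 80 comparisons (n-1 elements to compare)
  Partition 2: 79 comparisons
  Partition 3: 78 comparisons
  Partition 4: 77 comparisons
  Partition 5: 76 comparisons
  ...
  Last partition: 0 comparisons
Total = (n-1) + (n-2) + ... + 1 + 0 = n*(n-1)/2
= 81*80/2 = 3240


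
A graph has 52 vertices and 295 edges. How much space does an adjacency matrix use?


Adjacency matrix: V x V grid of entries
Space = V^2 = 52^2 = 52 * 52 = 2704


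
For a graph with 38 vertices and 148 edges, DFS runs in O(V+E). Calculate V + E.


A full DFS traversal visits each vertex once and examines each edge once.
V = 38
E = 148
Sum = 38 + 148 = 186


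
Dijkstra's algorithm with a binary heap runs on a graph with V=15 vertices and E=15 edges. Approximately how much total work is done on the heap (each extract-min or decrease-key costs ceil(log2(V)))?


Dijkstra with a binary heap: each vertex is extracted once, each edge may relax once.
Each heap operation costs O(log V).
V + E = 15 + 15 = 30
ceil(log2(15)) = 4 (since 2^3 = 8 < 15 <= 16 = 2^4)
Total heap work = (V+E) * ceil(log2(V)) = 30 * 4 = 120


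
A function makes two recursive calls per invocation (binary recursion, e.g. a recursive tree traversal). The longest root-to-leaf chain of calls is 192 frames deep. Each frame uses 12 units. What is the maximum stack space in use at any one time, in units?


Binary recursion: the two calls run one after the other, so only one root-to-leaf chain of frames is on the stack at a time.
Maximum depth (longest chain) = 192 frames
Each frame = 12 units
Max stack space = 192 * 12 = 2304


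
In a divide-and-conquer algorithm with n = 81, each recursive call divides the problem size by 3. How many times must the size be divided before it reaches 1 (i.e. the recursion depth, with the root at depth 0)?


Number of divisions = log_3(81)
Sizes: 81 -> 27 -> 9 -> 3 -> 1 (4 divisions)
Recursion depth = 4


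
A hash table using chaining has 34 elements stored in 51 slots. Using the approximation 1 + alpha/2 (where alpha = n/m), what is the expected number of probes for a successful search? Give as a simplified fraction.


Load factor alpha = n/m = 34/51
Expected probes = 1 + alpha/2 = 1 + 34/(2*51)
= 1 + 34/102
= 102/102 + 34/102
= 136/102
Simplify: 4/3


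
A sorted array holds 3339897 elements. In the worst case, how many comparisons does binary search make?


Halving sequence: 3339897 -> 1669948 -> 834974 -> 417487 -> 208743 -> 104371 -> 52185 -> 26092 -> 13046 -> 6523 -> 3261 -> 1630 -> 815 -> 407 -> 203 -> 101 -> 50 -> 25 -> 12 -> 6 -> 3 -> 1
Number of halvings = 21
Max comparisons = 21 + 1 = 22


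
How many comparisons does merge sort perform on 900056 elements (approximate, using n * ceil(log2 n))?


Recursion depth: ceil(log2(900056)) = 20
Each recursion level merges n = 900056 elements
Total = 900056 * 20 = 18001120


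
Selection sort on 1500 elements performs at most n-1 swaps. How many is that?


Each of the 1499 passes places one element in its final position.
Pass 1: swap minimum into position 0
Pass 2: swap minimum of remaining into position 1
...
Pass 1499: last two elements, one swap
Maximum swaps = 1500 - 1 = 1499


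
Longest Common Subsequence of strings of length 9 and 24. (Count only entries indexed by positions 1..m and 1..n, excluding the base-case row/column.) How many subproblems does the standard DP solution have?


DP table indexed by positions in both strings.
First string: 9 positions
Second string: 24 positions
Total = 9 * 24 = 216


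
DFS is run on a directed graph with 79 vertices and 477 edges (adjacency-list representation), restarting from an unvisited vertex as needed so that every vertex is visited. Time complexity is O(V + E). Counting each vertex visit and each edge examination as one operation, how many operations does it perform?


A full DFS traversal processes each vertex exactly once (push/pop on stack).
Each directed edge is examined once.
V = 79, E = 477
V + E = 556


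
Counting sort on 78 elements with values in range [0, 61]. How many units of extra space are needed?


Output array size: 78 (to store sorted result)
Count array size: 62 (one slot per possible value, range 0 to 61)
Total extra space = 78 + 62 = 140


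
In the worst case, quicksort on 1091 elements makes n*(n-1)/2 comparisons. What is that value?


Sum of comparisons per partition:
1090 + 1089 + ... + 1 + 0
= 1091 * (1091 - 1) / 2
= 1091 * 1090 / 2
= 594595


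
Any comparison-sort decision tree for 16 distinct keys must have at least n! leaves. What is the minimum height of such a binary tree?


A binary decision tree of height h has at most 2^h leaves and needs at least n! of them, so h >= ceil(log2(n!)).
Compute 16! as a running product:
  x2 = 2, x3 = 6, x4 = 24, x5 = 120
  x6 = 720, x7 = 5040, x8 = 40320, x9 = 362880
  x10 = 3628800, x11 = 39916800, x12 = 479001600, x13 = 6227020800
  x14 = 87178291200, x15 = 1307674368000, x16 = 20922789888000
16! = 20922789888000
Bracket between powers of 2:
  2^44 = 17592186044416 < 20922789888000 <= 35184372088832 = 2^45
So ceil(log2(16!)) = 45


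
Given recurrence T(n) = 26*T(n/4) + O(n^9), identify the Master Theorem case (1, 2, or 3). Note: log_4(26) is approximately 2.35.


Master Theorem parameters: a=26, b=4, c=9
log_b(a) = 2.35
Compare b^c with a: 4^9 = 262144 > 26, so c > log_b(a).
Comparing c=9 vs log_b(a)=2.35:
9 > 2.35 => Case 3
Result: T(n) = O(n^9)
Master Theorem case = 3


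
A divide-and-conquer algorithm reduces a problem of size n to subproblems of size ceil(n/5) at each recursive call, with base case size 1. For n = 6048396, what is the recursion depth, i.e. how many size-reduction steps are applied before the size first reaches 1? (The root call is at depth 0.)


Each step divides the size by 5 (rounding up); after k steps the size is ceil(n/5^k), which equals 1 exactly when 5^k >= n.
So the depth is the smallest k with 5^k >= 6048396, i.e. ceil(log_5(6048396)).
5^9 = 1953125 < 6048396 <= 9765625 = 5^10
Recursion depth = 10


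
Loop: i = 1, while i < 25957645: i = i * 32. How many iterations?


i multiplies by 32 each step:
i = 1 -> 32 -> 1024 -> 32768 -> 1048576 -> 33554432 (stop)
Iterations = ceil(log_32(25957645)) = 5


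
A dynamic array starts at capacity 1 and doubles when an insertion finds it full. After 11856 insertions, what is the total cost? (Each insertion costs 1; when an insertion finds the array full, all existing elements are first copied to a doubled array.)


Insertion cost: 11856 (one per element)
Resizes occur just before inserting elements 2, 3, 5, 9, ...
Elements copied at each resize: 1 + 2 + 4 + 8 + 16 + 32 + 64 + 128 + 256 + 512 + 1024 + 2048 + 4096 + 8192
Sum of copies = 16383 (geometric series: 2^k - 1)
Total = 11856 + 16383 = 28239


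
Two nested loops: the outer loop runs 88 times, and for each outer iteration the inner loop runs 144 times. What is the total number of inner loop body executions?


Outer loop: 88 iterations
Inner loop: 144 iterations per outer iteration
Total = 88 * 144 = 12672


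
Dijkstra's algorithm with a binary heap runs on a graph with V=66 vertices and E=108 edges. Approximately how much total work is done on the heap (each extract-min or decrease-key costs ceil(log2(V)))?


Dijkstra with a binary heap: each vertex is extracted once, each edge may relax once.
Each heap operation costs O(log V).
V + E = 66 + 108 = 174
ceil(log2(66)) = 7 (since 2^6 = 64 < 66 <= 128 = 2^7)
Total heap work = (V+E) * ceil(log2(V)) = 174 * 7 = 1218


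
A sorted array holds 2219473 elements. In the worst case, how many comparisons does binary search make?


Halving sequence: 2219473 -> 1109736 -> 554868 -> 277434 -> 138717 -> 69358 -> 34679 -> 17339 -> 8669 -> 4334 -> 2167 -> 1083 -> 541 -> 270 -> 135 -> 67 -> 33 -> 16 -> 8 -> 4 -> 2 -> 1
Number of halvings = 21
Max comparisons = 21 + 1 = 22


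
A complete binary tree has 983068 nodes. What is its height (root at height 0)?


In a complete binary tree, level k holds nodes 2^k .. 2^(k+1)-1 (1-indexed).
Height = floor(log2(n)) = floor(log2(983068)) = 19
Check: 2^19 = 524288 <= 983068 < 1048576 = 2^20


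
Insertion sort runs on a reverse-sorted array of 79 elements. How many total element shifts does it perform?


Sum of shifts = 1 + 2 + 3 + ... + 78
= 79 * 78 / 2
= 6162 / 2
= 3081


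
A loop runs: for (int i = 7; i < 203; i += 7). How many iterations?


Loop starts at i = 7, increments by 7, stops when i >= 203.
Number of iterations = ceil((203 - 7) / 7)
= ceil(196 / 7)
= 28


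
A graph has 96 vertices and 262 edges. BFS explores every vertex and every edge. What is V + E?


A full BFS traversal dequeues each vertex once and examines each edge once.
Vertex visits: 96
Edge visits: 262
V + E = 96 + 262 = 358


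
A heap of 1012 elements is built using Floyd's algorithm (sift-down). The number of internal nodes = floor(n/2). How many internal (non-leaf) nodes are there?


Leaf nodes occupy roughly half the array.
Sift-down is called for each internal node, starting from the last one.
Internal nodes = floor(n/2) = floor(1012/2) = 506


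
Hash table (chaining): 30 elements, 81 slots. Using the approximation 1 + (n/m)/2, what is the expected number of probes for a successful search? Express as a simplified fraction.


Computing expected probes:
alpha = 30/81
= 1 + alpha/2
= 1 + 30/(2*81)
= (2*81 + 30) / (2*81)
= 192/162 = 32/27


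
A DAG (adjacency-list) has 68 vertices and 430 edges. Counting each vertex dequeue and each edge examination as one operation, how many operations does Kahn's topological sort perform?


V = 68 (vertex processing)
E = 430 (edge processing)
V + E = 68 + 430 = 498


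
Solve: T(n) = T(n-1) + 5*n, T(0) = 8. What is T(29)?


Expanding the recurrence:
T(29) = T(28) + 5*29
       = T(27) + 5*28 + 5*29
       ...
       = T(0) + 5*(1 + 2 + ... + 29)
       = 8 + 5 * 29*30/2
       = 8 + 5 * 435
       = 8 + 2175 = 2183


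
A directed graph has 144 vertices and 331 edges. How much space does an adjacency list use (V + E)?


Adjacency list: one list head per vertex + one entry per edge
Vertex heads: 144
Edge entries: 331
Total = 144 + 331 = 475


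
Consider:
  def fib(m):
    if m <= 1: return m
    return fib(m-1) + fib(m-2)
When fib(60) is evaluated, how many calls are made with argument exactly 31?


Let N(m) = number of times fib(m) is called while evaluating fib(60).
N(60) = 1 (the initial call).
N(59) = 1 (only fib(60) calls it).
For 1 <= m <= 58: fib(m) is called by fib(m+1) and fib(m+2), so
  N(m) = N(m+1) + N(m+2).
fib(0) is called only by fib(2), so N(0) = N(2).
Walk down from m=60:
  N(60)=1, N(59)=1, N(58)=2, N(57)=3, N(56)=5, N(55)=8, N(54)=13, N(53)=21, N(52)=34, N(51)=55, N(50)=89, N(49)=144, N(48)=233, N(47)=377, N(46)=610, N(45)=987, N(44)=1597, N(43)=2584, N(42)=4181, N(41)=6765, N(40)=10946, N(39)=17711, N(38)=28657, N(37)=46368, N(36)=75025, N(35)=121393, N(34)=196418, N(33)=317811, N(32)=514229, N(31)=832040
N(31) = 832040


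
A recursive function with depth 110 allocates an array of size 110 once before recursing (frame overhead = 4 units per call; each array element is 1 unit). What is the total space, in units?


Array allocation: 110 units (allocated once)
Stack frames: 110 deep * 4 per frame = 440 units
Total = 110 + 440 = 550


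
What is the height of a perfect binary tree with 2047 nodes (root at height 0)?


A perfect binary tree with 2047 nodes:
  2047 = 2^11 - 1
  Levels: 0, 1, ..., 10
  Height = 10


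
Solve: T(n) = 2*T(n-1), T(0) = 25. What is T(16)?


Unrolling:
T(16) = 2*T(15) = 2^2*T(14) = ... = 2^16*T(0)
= 2^16 * 25
= 65536 * 25 = 1638400


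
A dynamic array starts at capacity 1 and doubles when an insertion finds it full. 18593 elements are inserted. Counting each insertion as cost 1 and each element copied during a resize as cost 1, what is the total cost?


n = 18593
Insertion costs: 18593
Resizes copy 1, 2, 4, ... up to the largest power of 2 that is <= n-1 = 18592, i.e. 16384.
Copy costs = 1 + 2 + 4 + 8 + 16 + 32 + 64 + 128 + 256 + 512 + 1024 + 2048 + 4096 + 8192 + 16384 = 32767
Total = 18593 + 32767 = 51360


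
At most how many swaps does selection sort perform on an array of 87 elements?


Each of the 86 passes places one element in its final position.
Pass 1: swap minimum into position 0
Pass 2: swap minimum of remaining into position 1
...
Pass 86: last two elements, one swap
Maximum swaps = 87 - 1 = 86


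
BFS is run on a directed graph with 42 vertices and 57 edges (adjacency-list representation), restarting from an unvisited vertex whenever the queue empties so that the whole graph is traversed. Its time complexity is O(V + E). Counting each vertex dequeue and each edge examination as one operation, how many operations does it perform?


A full BFS traversal dequeues each vertex exactly once and examines each directed edge exactly once.
V = 42 (vertex processing cost)
E = 57 (edge examination cost)
Total operations proportional to V + E = 42 + 57 = 99


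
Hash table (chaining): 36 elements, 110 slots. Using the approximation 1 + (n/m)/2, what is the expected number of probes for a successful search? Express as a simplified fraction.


Computing expected probes:
alpha = 36/110
= 1 + alpha/2
= 1 + 36/(2*110)
= (2*110 + 36) / (2*110)
= 256/220 = 64/55


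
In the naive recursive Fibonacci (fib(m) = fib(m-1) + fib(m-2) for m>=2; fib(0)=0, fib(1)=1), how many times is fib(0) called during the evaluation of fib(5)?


Let N(m) = number of times fib(m) is called while evaluating fib(5).
N(5) = 1 (the initial call).
N(4) = 1 (only fib(5) calls it).
For 1 <= m <= 3: fib(m) is called by fib(m+1) and fib(m+2), so
  N(m) = N(m+1) + N(m+2).
fib(0) is called only by fib(2), so N(0) = N(2).
Walk down from m=5:
  N(5)=1, N(4)=1, N(3)=2, N(2)=3, N(1)=5, N(0)=N(2)=3
N(0) = 3


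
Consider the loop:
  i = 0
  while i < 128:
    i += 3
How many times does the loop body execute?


Starting at i = 0, each iteration adds 3.
Iterations until i >= 128:
  Iteration 1: i = 0 -> i = 3
  Iteration 2: i = 3 -> i = 6
  Iteration 3: i = 6 -> i = 9
  Iteration 4: i = 9 -> i = 12
  Iteration 5: i = 12 -> i = 15
  Iteration 6: i = 15 -> i = 18
  Iteration 7: i = 18 -> i = 21
  Iteration 8: i = 21 -> i = 24
  ... continuing ...
Total iterations = ceil(128/3) = 43


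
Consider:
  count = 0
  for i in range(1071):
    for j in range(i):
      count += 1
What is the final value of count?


For each i, the inner loop runs i times:
  i=0: inner runs 0 times
  i=1: inner runs 1 time
  i=2: inner runs 2 times
  i=3: inner runs 3 times
  i=4: inner runs 4 times
  i=5: inner runs 5 times
  i=6: inner runs 6 times
  i=7: inner runs 7 times
  ...
Total = 0 + 1 + 2 + ... + 1070 = 1071*(1071-1)/2 = 572985


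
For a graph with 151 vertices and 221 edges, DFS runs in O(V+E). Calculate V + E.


A full DFS traversal visits each vertex once and examines each edge once.
V = 151
E = 221
Sum = 151 + 221 = 372


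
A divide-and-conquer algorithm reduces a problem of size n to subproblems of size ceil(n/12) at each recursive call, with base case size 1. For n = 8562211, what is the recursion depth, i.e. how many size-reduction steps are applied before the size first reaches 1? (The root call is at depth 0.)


Each step divides the size by 12 (rounding up); after k steps the size is ceil(n/12^k), which equals 1 exactly when 12^k >= n.
So the depth is the smallest k with 12^k >= 8562211, i.e. ceil(log_12(8562211)).
12^6 = 2985984 < 8562211 <= 35831808 = 12^7
Recursion depth = 7


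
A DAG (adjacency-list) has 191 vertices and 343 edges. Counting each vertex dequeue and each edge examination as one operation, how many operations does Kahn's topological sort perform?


V = 191 (vertex processing)
E = 343 (edge processing)
V + E = 191 + 343 = 534


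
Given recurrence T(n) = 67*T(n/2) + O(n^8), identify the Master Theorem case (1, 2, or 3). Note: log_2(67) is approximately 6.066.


Master Theorem parameters: a=67, b=2, c=8
log_b(a) = 6.066
Compare b^c with a: 2^8 = 256 > 67, so c > log_b(a).
Comparing c=8 vs log_b(a)=6.066:
8 > 6.066 => Case 3
Result: T(n) = O(n^8)
Master Theorem case = 3


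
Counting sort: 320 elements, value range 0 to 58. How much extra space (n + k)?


n = 320 (output array)
k = 59 (count array for 59 distinct values)
Extra space = 320 + 59 = 379


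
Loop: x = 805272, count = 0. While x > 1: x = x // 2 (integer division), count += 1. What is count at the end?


The variable x halves each step:
x = 805272 -> 402636 -> 201318 -> 100659 -> 50329 -> 25164 -> 12582 -> 6291 -> 3145 -> 1572 -> 786 -> 393 -> 196 -> 98 -> 49 -> 24 -> 12 -> 6 -> 3 -> 1
Number of halvings = floor(log2(805272)) = 19


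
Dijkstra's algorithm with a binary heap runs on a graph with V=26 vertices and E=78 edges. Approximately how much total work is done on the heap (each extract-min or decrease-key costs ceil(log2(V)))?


Dijkstra with a binary heap: each vertex is extracted once, each edge may relax once.
Each heap operation costs O(log V).
V + E = 26 + 78 = 104
ceil(log2(26)) = 5 (since 2^4 = 16 < 26 <= 32 = 2^5)
Total heap work = (V+E) * ceil(log2(V)) = 104 * 5 = 520


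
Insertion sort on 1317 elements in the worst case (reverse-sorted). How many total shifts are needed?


In the worst case (reverse-sorted), each element shifts past all previous:
  Element 1: 1 shifts
  Element 2: 2 shifts
  Element 3: 3 shifts
  Element 4: 4 shifts
  Element 5: 5 shifts
  ...
  Element 1316: 1316 shifts
Total = 1 + 2 + ... + 1316
= 1317*(1317-1)/2 = 866586


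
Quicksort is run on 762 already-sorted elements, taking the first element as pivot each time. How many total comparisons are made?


Sum of comparisons per partition:
761 + 760 + ... + 1 + 0
= 762 * (762 - 1) / 2
= 762 * 761 / 2
= 289941


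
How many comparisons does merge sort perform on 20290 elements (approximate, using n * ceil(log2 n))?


Recursion depth: ceil(log2(20290)) = 15
Each recursion level merges n = 20290 elements
Total = 20290 * 15 = 304350


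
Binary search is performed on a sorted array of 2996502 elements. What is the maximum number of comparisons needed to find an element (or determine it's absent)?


Binary search halves the search space each comparison:
  Step 1: search space = 2996502 -> 1498251
  Step 2: search space = 1498251 -> 749125
  Step 3: search space = 749125 -> 374562
  Step 4: search space = 374562 -> 187281
  Step 5: search space = 187281 -> 93640
  Step 6: search space = 93640 -> 46820
  Step 7: search space = 46820 -> 23410
  Step 8: search space = 23410 -> 11705
  Step 9: search space = 11705 -> 5852
  Step 10: search space = 5852 -> 2926
  Step 11: search space = 2926 -> 1463
  Step 12: search space = 1463 -> 731
  Step 13: search space = 731 -> 365
  Step 14: search space = 365 -> 182
  Step 15: search space = 182 -> 91
  Step 16: search space = 91 -> 45
  Step 17: search space = 45 -> 22
  Step 18: search space = 22 -> 11
  Step 19: search space = 11 -> 5
  Step 20: search space = 5 -> 2
  Step 21: search space = 2 -> 1
  Step 22: search space = 1 (final check)
Maximum comparisons = floor(log2(2996502)) + 1 = 21 + 1 = 22


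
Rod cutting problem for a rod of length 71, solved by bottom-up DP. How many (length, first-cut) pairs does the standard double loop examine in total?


For each subproblem length i = 1..71, the inner loop considers i possible first cuts.
Total = 1 + 2 + ... + 71
= 71*(71+1)/2
= 71*72/2 = 2556


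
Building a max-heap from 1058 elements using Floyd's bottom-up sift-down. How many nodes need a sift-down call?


In a heap of 1058 elements (0-indexed array):
  Last element index: 1057
  Parent of last element: floor((1057 - 1) / 2) = 528
  Internal nodes: indices 0 to 528
  Count = floor(1058/2) = 529


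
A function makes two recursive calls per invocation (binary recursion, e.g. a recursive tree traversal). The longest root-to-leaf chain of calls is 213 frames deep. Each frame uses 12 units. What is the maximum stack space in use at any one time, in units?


Binary recursion: the two calls run one after the other, so only one root-to-leaf chain of frames is on the stack at a time.
Maximum depth (longest chain) = 213 frames
Each frame = 12 units
Max stack space = 213 * 12 = 2556


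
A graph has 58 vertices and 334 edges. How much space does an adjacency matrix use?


Adjacency matrix: V x V grid of entries
Space = V^2 = 58^2 = 58 * 58 = 3364


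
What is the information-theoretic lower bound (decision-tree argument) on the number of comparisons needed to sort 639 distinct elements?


A binary decision tree of height h has at most 2^h leaves and needs at least n! of them, so h >= ceil(log2(n!)).
639! is far too large to multiply out, so use Stirling's series:
  ln(n!) ~ n ln n - n + (1/2) ln(2 pi n) + 1/(12n)  (error below 1/(360 n^3), negligible here)
  ln(639) = 6.4599045
  n ln n = 639 * 6.4599045 = 4127.8790
  (1/2) ln(2 pi * 639) = (1/2) ln(4014.9554) = 4.1489
  1/(12*639) = 0.0001
  ln(639!) ~ 4127.8790 - 639 + 4.1489 + 0.0001 = 3493.0280
Convert to base 2: log2(639!) = 3493.0280 / ln 2 = 3493.0280 / 0.69314718 = 5039.3742
ceil(5039.3742) = 5040


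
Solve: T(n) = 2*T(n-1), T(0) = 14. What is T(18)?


Unrolling:
T(18) = 2*T(17) = 2^2*T(16) = ... = 2^18*T(0)
= 2^18 * 14
= 262144 * 14 = 3670016


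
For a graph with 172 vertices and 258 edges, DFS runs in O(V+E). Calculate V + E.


A full DFS traversal visits each vertex once and examines each edge once.
V = 172
E = 258
Sum = 172 + 258 = 430


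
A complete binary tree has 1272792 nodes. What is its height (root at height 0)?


In a complete binary tree, level k holds nodes 2^k .. 2^(k+1)-1 (1-indexed).
Height = floor(log2(n)) = floor(log2(1272792)) = 20
Check: 2^20 = 1048576 <= 1272792 < 2097152 = 2^21


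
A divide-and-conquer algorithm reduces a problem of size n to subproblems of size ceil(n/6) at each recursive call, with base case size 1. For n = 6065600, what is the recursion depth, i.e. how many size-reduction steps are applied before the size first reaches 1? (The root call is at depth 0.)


Each step divides the size by 6 (rounding up); after k steps the size is ceil(n/6^k), which equals 1 exactly when 6^k >= n.
So the depth is the smallest k with 6^k >= 6065600, i.e. ceil(log_6(6065600)).
6^8 = 1679616 < 6065600 <= 10077696 = 6^9
Recursion depth = 9


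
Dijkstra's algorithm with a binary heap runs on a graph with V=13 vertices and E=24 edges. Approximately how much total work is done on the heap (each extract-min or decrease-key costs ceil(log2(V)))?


Dijkstra with a binary heap: each vertex is extracted once, each edge may relax once.
Each heap operation costs O(log V).
V + E = 13 + 24 = 37
ceil(log2(13)) = 4 (since 2^3 = 8 < 13 <= 16 = 2^4)
Total heap work = (V+E) * ceil(log2(V)) = 37 * 4 = 148


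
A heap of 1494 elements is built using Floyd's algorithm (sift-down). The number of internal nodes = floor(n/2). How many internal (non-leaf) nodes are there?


Leaf nodes occupy roughly half the array.
Sift-down is called for each internal node, starting from the last one.
Internal nodes = floor(n/2) = floor(1494/2) = 747


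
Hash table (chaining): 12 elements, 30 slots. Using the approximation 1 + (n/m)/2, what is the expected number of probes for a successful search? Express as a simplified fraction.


Computing expected probes:
alpha = 12/30
= 1 + alpha/2
= 1 + 12/(2*30)
= (2*30 + 12) / (2*30)
= 72/60 = 6/5


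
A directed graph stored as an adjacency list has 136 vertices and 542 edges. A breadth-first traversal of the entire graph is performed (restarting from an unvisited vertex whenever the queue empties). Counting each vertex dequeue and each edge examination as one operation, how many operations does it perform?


A full BFS traversal dequeues each vertex once and examines each edge once.
Vertex visits: 136
Edge visits: 542
V + E = 136 + 542 = 678


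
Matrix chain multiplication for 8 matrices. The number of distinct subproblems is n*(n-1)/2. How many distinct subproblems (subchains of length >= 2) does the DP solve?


Subproblems are indexed by (i, j) where i < j.
Number of such pairs = n*(n-1)/2
= 8 * 7 / 2
= 28


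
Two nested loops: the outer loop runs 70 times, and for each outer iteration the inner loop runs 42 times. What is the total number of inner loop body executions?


Outer loop: 70 iterations
Inner loop: 42 iterations per outer iteration
Total = 70 * 42 = 2940


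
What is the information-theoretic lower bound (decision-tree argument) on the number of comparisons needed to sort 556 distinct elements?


A binary decision tree of height h has at most 2^h leaves and needs at least n! of them, so h >= ceil(log2(n!)).
556! is far too large to multiply out, so use Stirling's series:
  ln(n!) ~ n ln n - n + (1/2) ln(2 pi n) + 1/(12n)  (error below 1/(360 n^3), negligible here)
  ln(556) = 6.3207683
  n ln n = 556 * 6.3207683 = 3514.3472
  (1/2) ln(2 pi * 556) = (1/2) ln(3493.4510) = 4.0793
  1/(12*556) = 0.0001
  ln(556!) ~ 3514.3472 - 556 + 4.0793 + 0.0001 = 2962.4266
Convert to base 2: log2(556!) = 2962.4266 / ln 2 = 2962.4266 / 0.69314718 = 4273.8782
ceil(4273.8782) = 4274


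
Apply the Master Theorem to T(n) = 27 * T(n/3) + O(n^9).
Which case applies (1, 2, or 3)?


The Master Theorem: T(n) = a*T(n/b) + O(n^c)
  a = 27, b = 3, c = 9
log_b(a) = log_3(27) = 3
Compare b^c with a: 3^9 = 19683 > 27, so c > log_b(a).
Since c > log_b(a), Case 3 applies.
T(n) = O(n^9)
Master Theorem case = 3


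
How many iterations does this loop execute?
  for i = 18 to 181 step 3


The loop variable i takes values starting at 18 and increments by 3 each iteration.
Sequence: i = 18, 21, 24, 27, 30, 33, 36, 39, 42, ...
The upper bound 181 is inclusive, so the count is floor((last - first) / step) + 1:
floor((181 - 18) / 3) + 1 = floor(163/3) + 1 = 54 + 1 = 55


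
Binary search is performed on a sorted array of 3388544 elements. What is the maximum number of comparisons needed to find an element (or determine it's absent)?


Binary search halves the search space each comparison:
  Step 1: search space = 3388544 -> 1694272
  Step 2: search space = 1694272 -> 847136
  Step 3: search space = 847136 -> 423568
  Step 4: search space = 423568 -> 211784
  Step 5: search space = 211784 -> 105892
  Step 6: search space = 105892 -> 52946
  Step 7: search space = 52946 -> 26473
  Step 8: search space = 26473 -> 13236
  Step 9: search space = 13236 -> 6618
  Step 10: search space = 6618 -> 3309
  Step 11: search space = 3309 -> 1654
  Step 12: search space = 1654 -> 827
  Step 13: search space = 827 -> 413
  Step 14: search space = 413 -> 206
  Step 15: search space = 206 -> 103
  Step 16: search space = 103 -> 51
  Step 17: search space = 51 -> 25
  Step 18: search space = 25 -> 12
  Step 19: search space = 12 -> 6
  Step 20: search space = 6 -> 3
  Step 21: search space = 3 -> 1
  Step 22: search space = 1 (final check)
Maximum comparisons = floor(log2(3388544)) + 1 = 21 + 1 = 22


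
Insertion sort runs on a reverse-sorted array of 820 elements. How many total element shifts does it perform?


Sum of shifts = 1 + 2 + 3 + ... + 819
= 820 * 819 / 2
= 671580 / 2
= 335790


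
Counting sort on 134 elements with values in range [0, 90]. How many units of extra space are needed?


Output array size: 134 (to store sorted result)
Count array size: 91 (one slot per possible value, range 0 to 90)
Total extra space = 134 + 91 = 225


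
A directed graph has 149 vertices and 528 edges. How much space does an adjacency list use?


Adjacency list: one list head per vertex + one entry per edge
Vertex heads: 149
Edge entries: 528
Total = 149 + 528 = 677


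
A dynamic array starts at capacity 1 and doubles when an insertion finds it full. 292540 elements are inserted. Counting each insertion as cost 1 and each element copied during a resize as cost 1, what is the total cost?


n = 292540
Insertion costs: 292540
Resizes copy 1, 2, 4, ... up to the largest power of 2 that is <= n-1 = 292539, i.e. 262144.
Copy costs = 1 + 2 + 4 + 8 + 16 + 32 + 64 + 128 + 256 + 512 + 1024 + 2048 + 4096 + 8192 + 16384 + 32768 + 65536 + 131072 + 262144 = 524287
Total = 292540 + 524287 = 816827


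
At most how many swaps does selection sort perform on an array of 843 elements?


Each of the 842 passes places one element in its final position.
Pass 1: swap minimum into position 0
Pass 2: swap minimum of remaining into position 1
...
Pass 842: last two elements, one swap
Maximum swaps = 843 - 1 = 842


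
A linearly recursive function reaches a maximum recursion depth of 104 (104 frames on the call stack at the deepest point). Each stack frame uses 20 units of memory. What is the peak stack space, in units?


Maximum recursion depth = 104 frames
Memory per frame = 20 units
Total stack space = depth * frame_size
= 104 * 20 = 2080


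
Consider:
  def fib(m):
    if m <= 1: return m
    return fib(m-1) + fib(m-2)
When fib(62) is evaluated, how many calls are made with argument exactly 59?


Let N(m) = number of times fib(m) is called while evaluating fib(62).
N(62) = 1 (the initial call).
N(61) = 1 (only fib(62) calls it).
For 1 <= m <= 60: fib(m) is called by fib(m+1) and fib(m+2), so
  N(m) = N(m+1) + N(m+2).
fib(0) is called only by fib(2), so N(0) = N(2).
Walk down from m=62:
  N(62)=1, N(61)=1, N(60)=2, N(59)=3
N(59) = 3


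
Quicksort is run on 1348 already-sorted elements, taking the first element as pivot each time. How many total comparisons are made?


Sum of comparisons per partition:
1347 + 1346 + ... + 1 + 0
= 1348 * (1348 - 1) / 2
= 1348 * 1347 / 2
= 907878


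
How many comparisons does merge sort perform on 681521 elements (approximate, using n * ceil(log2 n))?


Recursion depth: ceil(log2(681521)) = 20
Each recursion level merges n = 681521 elements
Total = 681521 * 20 = 13630420


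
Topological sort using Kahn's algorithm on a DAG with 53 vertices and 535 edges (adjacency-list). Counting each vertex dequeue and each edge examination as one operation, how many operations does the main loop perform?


Kahn's algorithm:
  1. Compute in-degrees: O(V + E)
  2. Process queue: each vertex dequeued once (O(V))
     each edge examined once (O(E))
Total = V + E = 53 + 535 = 588


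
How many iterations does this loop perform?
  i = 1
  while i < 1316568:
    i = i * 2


The loop variable doubles each iteration:
i = 1 -> 2 -> 4 -> 8 -> 16 -> 32 -> 64 -> 128 -> 256 -> 512 -> 1024 -> 2048 -> 4096 -> 8192 -> 16384 -> 32768 -> 65536 -> 131072 -> 262144 -> 524288 -> 1048576 -> 2097152 (stop, 2097152 >= 1316568)
Number of doublings = ceil(log2(1316568)) = 21


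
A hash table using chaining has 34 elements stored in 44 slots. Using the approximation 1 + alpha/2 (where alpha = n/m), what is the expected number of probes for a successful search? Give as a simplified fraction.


Load factor alpha = n/m = 34/44
Expected probes = 1 + alpha/2 = 1 + 34/(2*44)
= 1 + 34/88
= 88/88 + 34/88
= 122/88
Simplify: 61/44
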